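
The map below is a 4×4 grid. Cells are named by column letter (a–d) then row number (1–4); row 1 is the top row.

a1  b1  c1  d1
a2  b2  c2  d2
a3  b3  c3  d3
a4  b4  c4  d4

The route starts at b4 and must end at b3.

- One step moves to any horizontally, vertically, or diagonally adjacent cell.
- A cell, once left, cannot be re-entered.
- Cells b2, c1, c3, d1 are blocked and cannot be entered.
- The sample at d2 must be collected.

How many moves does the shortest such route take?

5

Any route passes through d2 somewhere between b4 and b3. Summing Chebyshev distances along the two legs (b4 → d2 → b3) gives a lower bound of 2 + 2 = 4 moves.
That bound ignores the blocked cells. Measuring each leg by the fewest moves that actually steer around them (b4→d2: 3; d2→b3: 2) raises the lower bound to 5.
A route of 5 moves exists: b4 → c4 → d3 → d2 → c2 → b3.
Since 5 matches that lower bound, it is optimal.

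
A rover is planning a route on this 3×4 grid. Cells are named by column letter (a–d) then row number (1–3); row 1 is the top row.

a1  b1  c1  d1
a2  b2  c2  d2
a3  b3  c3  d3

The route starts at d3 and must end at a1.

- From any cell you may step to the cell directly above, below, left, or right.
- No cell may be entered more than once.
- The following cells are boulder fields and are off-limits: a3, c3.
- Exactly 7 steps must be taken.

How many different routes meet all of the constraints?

Need simple routes of exactly 7 moves from d3 to a1 (Manhattan distance 5, so 1 moves are spent on a detour and 1 undoing it).
Enumerating: d3 d2 d1 c1 c2 b2 b1 a1 | d3 d2 d1 c1 c2 b2 a2 a1 | d3 d2 d1 c1 b1 b2 a2 a1 | d3 d2 c2 c1 b1 b2 a2 a1.
That gives 4 routes.

4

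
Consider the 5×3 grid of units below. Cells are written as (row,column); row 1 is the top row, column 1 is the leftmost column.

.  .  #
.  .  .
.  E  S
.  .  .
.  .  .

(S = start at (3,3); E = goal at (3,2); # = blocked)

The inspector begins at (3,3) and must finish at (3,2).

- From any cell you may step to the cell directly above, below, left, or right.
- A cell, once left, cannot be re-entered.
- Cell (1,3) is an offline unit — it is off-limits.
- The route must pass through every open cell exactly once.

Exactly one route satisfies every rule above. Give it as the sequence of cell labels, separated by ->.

Need to visit all 14 open cells exactly once, starting at (3,3) and ending at (3,2).
Route from (3,3): up to (2,3), left to (2,2), up to (1,2), left to (1,1), 4× down (reaching (5,1)), 2× right (reaching (5,3)), up to (4,3), left to (4,2), up to (3,2) — 13 moves in all.
Check: all 14 open cells covered.

(3,3) -> (2,3) -> (2,2) -> (1,2) -> (1,1) -> (2,1) -> (3,1) -> (4,1) -> (5,1) -> (5,2) -> (5,3) -> (4,3) -> (4,2) -> (3,2)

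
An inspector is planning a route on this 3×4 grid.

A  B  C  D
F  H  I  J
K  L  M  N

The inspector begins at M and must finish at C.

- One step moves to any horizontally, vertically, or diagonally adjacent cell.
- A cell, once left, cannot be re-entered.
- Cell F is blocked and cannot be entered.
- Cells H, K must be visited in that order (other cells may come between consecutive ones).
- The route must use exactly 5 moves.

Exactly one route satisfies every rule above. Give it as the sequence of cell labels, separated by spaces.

M H K L I C

The waypoints must appear in the order H, K, with no cell reused.
Route from M: up-left to H, down-left to K, right to L, up-right to I, up to C — 5 moves in all.
Check: order respected (H at step 1, K at step 2); 5 moves as required.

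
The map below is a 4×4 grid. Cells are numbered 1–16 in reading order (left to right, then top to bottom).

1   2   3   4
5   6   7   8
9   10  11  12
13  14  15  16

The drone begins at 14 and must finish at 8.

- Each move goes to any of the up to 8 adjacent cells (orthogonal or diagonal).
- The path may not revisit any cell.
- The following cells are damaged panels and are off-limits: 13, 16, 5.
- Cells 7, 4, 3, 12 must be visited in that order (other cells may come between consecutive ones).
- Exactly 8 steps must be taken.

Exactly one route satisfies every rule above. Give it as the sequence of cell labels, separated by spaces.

The waypoints must appear in the order 7, 4, 3, 12, with no cell reused.
Route from 14: up 1 to 10, up-right 2 to 4, left 1 to 3, down-left 1 to 6, down-right 1 to 11, right 1 to 12, up 1 to 8 — 8 moves in all.
Check: order respected (7 at step 2, 4 at step 3, 3 at step 4, 12 at step 7); 8 moves as required.

14 10 7 4 3 6 11 12 8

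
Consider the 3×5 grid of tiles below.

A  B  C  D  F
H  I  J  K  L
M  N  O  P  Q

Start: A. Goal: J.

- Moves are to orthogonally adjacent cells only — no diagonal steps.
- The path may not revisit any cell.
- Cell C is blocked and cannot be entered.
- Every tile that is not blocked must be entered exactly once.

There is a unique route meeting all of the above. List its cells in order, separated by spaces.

A B I H M N O P Q L F D K J

Need to visit all 14 open cells exactly once, starting at A and ending at J.
Cell M has only two open neighbours (H and N), so the path must pass straight through it: one of those is the cell it's entered from and the other is where it exits.
Route from A: right to B, down to I, left to H, down to M, 4× right (reaching Q), 2× up (reaching F), left to D, down to K, left to J — 13 moves in all.
Check: all 14 open cells covered.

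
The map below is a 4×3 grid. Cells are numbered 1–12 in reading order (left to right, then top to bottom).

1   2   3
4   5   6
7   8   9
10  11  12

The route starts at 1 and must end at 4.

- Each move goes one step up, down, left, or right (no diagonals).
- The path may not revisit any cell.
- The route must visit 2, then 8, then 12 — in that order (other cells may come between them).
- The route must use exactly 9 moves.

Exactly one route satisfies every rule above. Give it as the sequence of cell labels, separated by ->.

The waypoints must appear in the order 2, 8, 12, with no cell reused.
Route from 1: right to 2, 2× down (reaching 8), right to 9, down to 12, 2× left (reaching 10), 2× up (reaching 4) — 9 moves in all.
Check: order respected (2 at step 1, 8 at step 3, 12 at step 5); 9 moves as required.

1 -> 2 -> 5 -> 8 -> 9 -> 12 -> 11 -> 10 -> 7 -> 4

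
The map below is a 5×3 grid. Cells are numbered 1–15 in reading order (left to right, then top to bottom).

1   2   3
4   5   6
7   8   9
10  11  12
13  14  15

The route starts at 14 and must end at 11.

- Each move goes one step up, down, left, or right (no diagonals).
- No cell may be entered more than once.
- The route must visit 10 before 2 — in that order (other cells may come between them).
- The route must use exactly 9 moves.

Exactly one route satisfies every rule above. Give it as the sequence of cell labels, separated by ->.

14 -> 13 -> 10 -> 7 -> 4 -> 1 -> 2 -> 5 -> 8 -> 11

The waypoints must appear in the order 10, 2, with no cell reused.
Route from 14: left 1 to 13, up 4 to 1, right 1 to 2, down 3 to 11 — 9 moves in all.
Check: order respected (10 at step 2, 2 at step 6); 9 moves as required.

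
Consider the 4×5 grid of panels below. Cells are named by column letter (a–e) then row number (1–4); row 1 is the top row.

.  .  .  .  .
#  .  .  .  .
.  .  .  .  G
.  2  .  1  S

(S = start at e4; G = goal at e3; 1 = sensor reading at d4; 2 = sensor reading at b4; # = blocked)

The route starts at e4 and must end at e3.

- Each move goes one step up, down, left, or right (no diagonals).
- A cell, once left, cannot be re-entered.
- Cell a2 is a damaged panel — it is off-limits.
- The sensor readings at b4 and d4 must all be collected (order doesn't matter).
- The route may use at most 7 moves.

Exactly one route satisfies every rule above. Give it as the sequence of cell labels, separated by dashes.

The budget equals the shortest possible length, so every move has to be on a shortest route through the required cells.
Route from e4: left 3 to b4, up 1 to b3, right 3 to e3 — 7 moves in all.
Check: all required cells visited; 7 ≤ 7 moves.

e4 - d4 - c4 - b4 - b3 - c3 - d3 - e3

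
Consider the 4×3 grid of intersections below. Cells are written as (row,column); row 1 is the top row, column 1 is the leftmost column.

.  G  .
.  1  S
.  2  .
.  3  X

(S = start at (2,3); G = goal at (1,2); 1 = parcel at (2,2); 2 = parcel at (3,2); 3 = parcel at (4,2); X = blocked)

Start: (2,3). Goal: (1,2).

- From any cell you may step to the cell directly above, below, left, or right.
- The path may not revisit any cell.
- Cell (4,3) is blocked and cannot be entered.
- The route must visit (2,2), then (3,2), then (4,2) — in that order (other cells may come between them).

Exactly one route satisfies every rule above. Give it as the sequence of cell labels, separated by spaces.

The waypoints must appear in the order (2,2), (3,2), (4,2), with no cell reused.
Route from (2,3): left 1 to (2,2), down 2 to (4,2), left 1 to (4,1), up 3 to (1,1), right 1 to (1,2) — 8 moves in all.
Check: order respected (1 at step 1, 2 at step 2, 3 at step 3).

(2,3) (2,2) (3,2) (4,2) (4,1) (3,1) (2,1) (1,1) (1,2)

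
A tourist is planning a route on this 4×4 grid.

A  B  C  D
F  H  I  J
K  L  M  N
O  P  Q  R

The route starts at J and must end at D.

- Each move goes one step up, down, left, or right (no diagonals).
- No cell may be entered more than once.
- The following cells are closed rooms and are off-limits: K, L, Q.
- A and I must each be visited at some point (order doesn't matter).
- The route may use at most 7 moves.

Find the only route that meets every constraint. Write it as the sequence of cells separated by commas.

J, I, H, F, A, B, C, D

The 7-move cap with required stops at A, I leaves no slack for detours.
Route from J: left 3 to F, up 1 to A, right 3 to D — 7 moves in all.
Check: all required cells visited; 7 ≤ 7 moves.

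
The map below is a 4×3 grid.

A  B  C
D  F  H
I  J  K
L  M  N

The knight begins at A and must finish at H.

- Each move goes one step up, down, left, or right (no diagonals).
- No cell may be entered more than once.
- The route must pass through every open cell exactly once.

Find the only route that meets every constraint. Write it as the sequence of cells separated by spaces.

Need to visit all 12 open cells exactly once, starting at A and ending at H.
Cell N has only two open neighbours (K and M), so the path must pass straight through it: one of those is the cell it's entered from and the other is where it exits.
Route from A: 3× down (reaching L), 2× right (reaching N), up to K, left to J, 2× up (reaching B), right to C, down to H — 11 moves in all.
Check: all 12 open cells covered.

A D I L M N K J F B C H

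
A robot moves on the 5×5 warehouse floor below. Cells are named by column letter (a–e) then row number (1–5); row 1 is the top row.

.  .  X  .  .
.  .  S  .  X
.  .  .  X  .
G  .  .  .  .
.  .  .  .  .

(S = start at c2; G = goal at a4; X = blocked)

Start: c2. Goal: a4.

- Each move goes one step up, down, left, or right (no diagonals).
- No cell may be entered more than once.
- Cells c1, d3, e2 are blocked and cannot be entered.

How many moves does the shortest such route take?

4

The Manhattan distance from c2 to a4 is |2−4| + |3−1| = 4, so at least 4 moves are needed.
A route of 4 moves achieves this: c2 → c3 → c4 → b4 → a4.
Since 4 matches the lower bound, it is optimal.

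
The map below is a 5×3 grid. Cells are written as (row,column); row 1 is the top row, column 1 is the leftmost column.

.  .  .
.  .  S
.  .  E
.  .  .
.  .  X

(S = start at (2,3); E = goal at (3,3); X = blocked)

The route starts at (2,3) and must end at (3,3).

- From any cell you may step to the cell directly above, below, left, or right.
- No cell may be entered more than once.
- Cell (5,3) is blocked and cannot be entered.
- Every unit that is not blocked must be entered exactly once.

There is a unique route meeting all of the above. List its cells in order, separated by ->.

Need to visit all 14 open cells exactly once, starting at (2,3) and ending at (3,3).
Cell (5,2) has only two open neighbours ((4,2) and (5,1)), so the path must pass straight through it: one of those is the cell it's entered from and the other is where it exits.
Route from (2,3): up to (1,3), 2× left (reaching (1,1)), down to (2,1), right to (2,2), down to (3,2), left to (3,1), 2× down (reaching (5,1)), right to (5,2), up to (4,2), right to (4,3), up to (3,3) — 13 moves in all.
Check: all 14 open cells covered.

(2,3) -> (1,3) -> (1,2) -> (1,1) -> (2,1) -> (2,2) -> (3,2) -> (3,1) -> (4,1) -> (5,1) -> (5,2) -> (4,2) -> (4,3) -> (3,3)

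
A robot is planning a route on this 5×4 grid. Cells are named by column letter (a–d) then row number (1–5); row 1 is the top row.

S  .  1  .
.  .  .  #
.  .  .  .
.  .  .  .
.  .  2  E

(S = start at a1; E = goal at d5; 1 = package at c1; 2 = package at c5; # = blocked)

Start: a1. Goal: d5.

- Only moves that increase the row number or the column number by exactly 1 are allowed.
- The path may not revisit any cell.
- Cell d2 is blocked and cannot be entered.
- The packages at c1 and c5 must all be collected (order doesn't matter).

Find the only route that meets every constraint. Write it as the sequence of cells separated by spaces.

a1 b1 c1 c2 c3 c4 c5 d5

Moves only go right or down, so the column and row indices never decrease.
Route from a1: 2× right (reaching c1), 4× down (reaching c5), right to d5 — 7 moves in all.
Check: all required cells visited.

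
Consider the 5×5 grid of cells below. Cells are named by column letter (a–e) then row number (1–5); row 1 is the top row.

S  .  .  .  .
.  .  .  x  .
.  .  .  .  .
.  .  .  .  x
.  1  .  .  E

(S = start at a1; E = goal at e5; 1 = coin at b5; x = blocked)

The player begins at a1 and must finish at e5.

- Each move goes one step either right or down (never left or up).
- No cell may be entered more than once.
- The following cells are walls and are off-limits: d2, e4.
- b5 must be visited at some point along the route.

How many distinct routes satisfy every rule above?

A right/down-only route from a1 to e5 makes exactly 4 down-moves and 4 right-moves in some order.
With no other constraints that would be C(8,4) = 70 routes.
Split at b5 and multiply the segment counts (each segment already excludes blocked cells): a1→b5: 5; b5→e5: 1; product = 5.
That gives 5 routes.

5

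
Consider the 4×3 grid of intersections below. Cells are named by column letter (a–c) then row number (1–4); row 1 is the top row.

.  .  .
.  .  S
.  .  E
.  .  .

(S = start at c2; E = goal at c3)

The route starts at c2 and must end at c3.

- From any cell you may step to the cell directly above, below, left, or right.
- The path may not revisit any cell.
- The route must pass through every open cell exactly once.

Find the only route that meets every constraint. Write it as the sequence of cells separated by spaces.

Need to visit all 12 open cells exactly once, starting at c2 and ending at c3.
Cell a4 has only two open neighbours (a3 and b4), so the path must pass straight through it: one of those is the cell it's entered from and the other is where it exits.
Route from c2: up 1 to c1, left 2 to a1, down 1 to a2, right 1 to b2, down 1 to b3, left 1 to a3, down 1 to a4, right 2 to c4, up 1 to c3 — 11 moves in all.
Check: all 12 open cells covered.

c2 c1 b1 a1 a2 b2 b3 a3 a4 b4 c4 c3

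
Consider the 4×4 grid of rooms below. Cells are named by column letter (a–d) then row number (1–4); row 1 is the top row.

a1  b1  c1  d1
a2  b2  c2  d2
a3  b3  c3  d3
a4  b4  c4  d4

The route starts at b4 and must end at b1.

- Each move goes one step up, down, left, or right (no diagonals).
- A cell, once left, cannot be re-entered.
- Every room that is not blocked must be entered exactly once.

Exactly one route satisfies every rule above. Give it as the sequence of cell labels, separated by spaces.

Need to visit all 16 open cells exactly once, starting at b4 and ending at b1.
Cell a4 has only two open neighbours (a3 and b4), so the path must pass straight through it: one of those is the cell it's entered from and the other is where it exits.
Route from b4: left to a4, up to a3, 2× right (reaching c3), down to c4, right to d4, 3× up (reaching d1), left to c1, down to c2, 2× left (reaching a2), up to a1, right to b1 — 15 moves in all.
Check: all 16 open cells covered.

b4 a4 a3 b3 c3 c4 d4 d3 d2 d1 c1 c2 b2 a2 a1 b1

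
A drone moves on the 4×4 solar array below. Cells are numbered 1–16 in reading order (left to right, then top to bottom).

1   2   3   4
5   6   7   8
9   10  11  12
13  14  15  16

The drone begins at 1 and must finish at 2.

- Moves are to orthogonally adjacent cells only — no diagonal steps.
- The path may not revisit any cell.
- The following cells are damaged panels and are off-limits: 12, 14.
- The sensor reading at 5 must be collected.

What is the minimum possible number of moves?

Any route passes through 5 somewhere between 1 and 2. Summing Manhattan distances along the two legs (1 → 5 → 2) gives a lower bound of 1 + 2 = 3 moves.
A route of 3 moves achieves this: 1 → 5 → 6 → 2.
Since 3 matches the lower bound, it is optimal.

3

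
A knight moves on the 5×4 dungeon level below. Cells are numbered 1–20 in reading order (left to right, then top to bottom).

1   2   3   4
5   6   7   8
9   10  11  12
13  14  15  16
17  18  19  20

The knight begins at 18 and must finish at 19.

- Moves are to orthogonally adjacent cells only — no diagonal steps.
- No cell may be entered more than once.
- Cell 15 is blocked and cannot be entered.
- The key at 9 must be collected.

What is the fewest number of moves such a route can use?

Any route passes through 9 somewhere between 18 and 19. Summing Manhattan distances along the two legs (18 → 9 → 19) gives a lower bound of 3 + 4 = 7 moves.
The shortest route satisfying every rule uses 9 moves: 18 → 14 → 13 → 9 → 10 → 11 → 12 → 16 → 20 → 19.
The no-revisit rule (legs can't share cells) pushes the minimum above the 7-move bound; an exhaustive check rules out every length from 7 to 8, leaving 9 as the minimum.

9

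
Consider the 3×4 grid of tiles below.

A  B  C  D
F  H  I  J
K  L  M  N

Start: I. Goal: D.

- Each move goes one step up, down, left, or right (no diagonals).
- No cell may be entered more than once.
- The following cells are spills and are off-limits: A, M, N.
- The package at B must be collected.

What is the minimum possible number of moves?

4

Any route passes through B somewhere between I and D. Summing Manhattan distances along the two legs (I → B → D) gives a lower bound of 2 + 2 = 4 moves.
A route of 4 moves achieves this: I → H → B → C → D.
Since 4 matches the lower bound, it is optimal.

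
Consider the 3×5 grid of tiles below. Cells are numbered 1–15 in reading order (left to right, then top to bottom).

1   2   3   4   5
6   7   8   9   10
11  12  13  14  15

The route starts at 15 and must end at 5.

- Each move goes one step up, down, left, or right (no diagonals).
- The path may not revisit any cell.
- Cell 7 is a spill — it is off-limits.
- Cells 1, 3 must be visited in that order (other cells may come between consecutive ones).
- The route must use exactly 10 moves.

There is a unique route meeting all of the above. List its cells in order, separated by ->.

15 -> 14 -> 13 -> 12 -> 11 -> 6 -> 1 -> 2 -> 3 -> 4 -> 5

The waypoints must appear in the order 1, 3, with no cell reused.
Route from 15: 4× left (reaching 11), 2× up (reaching 1), 4× right (reaching 5) — 10 moves in all.
Check: order respected (1 at step 6, 3 at step 8); 10 moves as required.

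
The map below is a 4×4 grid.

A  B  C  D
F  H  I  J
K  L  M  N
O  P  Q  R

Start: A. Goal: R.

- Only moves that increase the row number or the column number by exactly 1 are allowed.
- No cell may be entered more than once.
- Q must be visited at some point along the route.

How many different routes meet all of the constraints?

10

A right/down-only route from A to R makes exactly 3 down-moves and 3 right-moves in some order.
With no other constraints that would be C(6,3) = 20 routes.
Split at Q and multiply the segment counts: A→Q: 10; Q→R: 1; product = 10.
That gives 10 routes.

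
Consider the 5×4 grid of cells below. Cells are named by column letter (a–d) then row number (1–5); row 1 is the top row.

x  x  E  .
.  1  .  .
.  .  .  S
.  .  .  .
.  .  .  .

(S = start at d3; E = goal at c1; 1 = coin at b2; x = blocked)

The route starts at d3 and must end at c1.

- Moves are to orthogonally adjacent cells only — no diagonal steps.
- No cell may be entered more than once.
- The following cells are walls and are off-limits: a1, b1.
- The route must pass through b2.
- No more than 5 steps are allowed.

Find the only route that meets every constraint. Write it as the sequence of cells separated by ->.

The budget equals the shortest possible length, so every move has to be on a shortest route through the required cells.
Route from d3: left 2 to b3, up 1 to b2, right 1 to c2, up 1 to c1 — 5 moves in all.
Check: all required cells visited; 5 ≤ 5 moves.

d3 -> c3 -> b3 -> b2 -> c2 -> c1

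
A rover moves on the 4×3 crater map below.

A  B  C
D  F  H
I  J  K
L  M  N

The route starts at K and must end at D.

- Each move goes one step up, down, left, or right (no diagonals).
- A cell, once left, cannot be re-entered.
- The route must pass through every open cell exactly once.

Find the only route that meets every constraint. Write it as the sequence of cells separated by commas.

K, N, M, L, I, J, F, H, C, B, A, D

Need to visit all 12 open cells exactly once, starting at K and ending at D.
Cell L has only two open neighbours (I and M), so the path must pass straight through it: one of those is the cell it's entered from and the other is where it exits.
Route from K: down 1 to N, left 2 to L, up 1 to I, right 1 to J, up 1 to F, right 1 to H, up 1 to C, left 2 to A, down 1 to D — 11 moves in all.
Check: all 12 open cells covered.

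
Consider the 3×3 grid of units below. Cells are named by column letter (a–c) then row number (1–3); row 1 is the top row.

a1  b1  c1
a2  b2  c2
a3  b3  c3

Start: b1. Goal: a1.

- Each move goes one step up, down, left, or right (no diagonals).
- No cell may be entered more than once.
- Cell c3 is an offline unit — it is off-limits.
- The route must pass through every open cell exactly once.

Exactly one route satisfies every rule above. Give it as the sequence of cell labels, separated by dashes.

b1 - c1 - c2 - b2 - b3 - a3 - a2 - a1

Need to visit all 8 open cells exactly once, starting at b1 and ending at a1.
Cell a3 has only two open neighbours (a2 and b3), so the path must pass straight through it: one of those is the cell it's entered from and the other is where it exits.
Route from b1: right 1 to c1, down 1 to c2, left 1 to b2, down 1 to b3, left 1 to a3, up 2 to a1 — 7 moves in all.
Check: all 8 open cells covered.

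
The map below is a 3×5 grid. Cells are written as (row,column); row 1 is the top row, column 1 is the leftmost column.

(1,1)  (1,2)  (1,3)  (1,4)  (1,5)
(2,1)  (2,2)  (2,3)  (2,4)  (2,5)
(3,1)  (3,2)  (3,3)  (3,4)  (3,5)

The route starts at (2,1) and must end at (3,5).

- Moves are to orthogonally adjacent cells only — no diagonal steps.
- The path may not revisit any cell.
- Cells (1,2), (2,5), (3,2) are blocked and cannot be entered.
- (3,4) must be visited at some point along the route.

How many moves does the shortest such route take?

5

Any route passes through (3,4) somewhere between (2,1) and (3,5). Summing Manhattan distances along the two legs ((2,1) → (3,4) → (3,5)) gives a lower bound of 4 + 1 = 5 moves.
A route of 5 moves achieves this: (2,1) → (2,2) → (2,3) → (3,3) → (3,4) → (3,5).
Since 5 matches the lower bound, it is optimal.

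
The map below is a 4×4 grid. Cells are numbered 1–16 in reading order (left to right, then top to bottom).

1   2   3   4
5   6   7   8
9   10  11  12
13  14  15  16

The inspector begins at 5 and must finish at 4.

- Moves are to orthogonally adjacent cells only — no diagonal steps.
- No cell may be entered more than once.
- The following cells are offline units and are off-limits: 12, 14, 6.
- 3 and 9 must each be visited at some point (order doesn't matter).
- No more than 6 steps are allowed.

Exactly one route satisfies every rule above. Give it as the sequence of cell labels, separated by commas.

5, 9, 10, 11, 7, 3, 4

Any route must reach 3 and 9 and still end at 4 within 6 moves, so the order of the required stops is forced.
Route from 5: down 1 to 9, right 2 to 11, up 2 to 3, right 1 to 4 — 6 moves in all.
Check: all required cells visited; 6 ≤ 6 moves.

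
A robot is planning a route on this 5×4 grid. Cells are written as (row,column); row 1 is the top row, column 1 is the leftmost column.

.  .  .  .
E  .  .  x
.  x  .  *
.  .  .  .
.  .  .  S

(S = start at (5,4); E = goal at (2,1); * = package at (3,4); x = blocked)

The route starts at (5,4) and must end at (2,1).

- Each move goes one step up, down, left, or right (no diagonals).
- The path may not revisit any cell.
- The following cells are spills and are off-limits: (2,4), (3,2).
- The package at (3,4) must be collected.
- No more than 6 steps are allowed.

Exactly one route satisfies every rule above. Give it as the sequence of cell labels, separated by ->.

The budget equals the shortest possible length, so every move has to be on a shortest route through the required cells.
Route from (5,4): up 2 to (3,4), left 1 to (3,3), up 1 to (2,3), left 2 to (2,1) — 6 moves in all.
Check: all required cells visited; 6 ≤ 6 moves.

(5,4) -> (4,4) -> (3,4) -> (3,3) -> (2,3) -> (2,2) -> (2,1)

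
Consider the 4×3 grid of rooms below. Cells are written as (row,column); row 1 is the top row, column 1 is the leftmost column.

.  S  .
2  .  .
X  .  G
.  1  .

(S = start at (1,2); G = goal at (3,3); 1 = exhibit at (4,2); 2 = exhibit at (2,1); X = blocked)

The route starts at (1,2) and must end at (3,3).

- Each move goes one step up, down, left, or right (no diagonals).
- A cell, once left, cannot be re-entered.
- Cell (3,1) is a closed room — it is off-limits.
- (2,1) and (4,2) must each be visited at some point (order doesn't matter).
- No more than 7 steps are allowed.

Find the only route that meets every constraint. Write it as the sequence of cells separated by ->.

The budget equals the shortest possible length, so every move has to be on a shortest route through the required cells.
Route from (1,2): left to (1,1), down to (2,1), right to (2,2), 2× down (reaching (4,2)), right to (4,3), up to (3,3) — 7 moves in all.
Check: all required cells visited; 7 ≤ 7 moves.

(1,2) -> (1,1) -> (2,1) -> (2,2) -> (3,2) -> (4,2) -> (4,3) -> (3,3)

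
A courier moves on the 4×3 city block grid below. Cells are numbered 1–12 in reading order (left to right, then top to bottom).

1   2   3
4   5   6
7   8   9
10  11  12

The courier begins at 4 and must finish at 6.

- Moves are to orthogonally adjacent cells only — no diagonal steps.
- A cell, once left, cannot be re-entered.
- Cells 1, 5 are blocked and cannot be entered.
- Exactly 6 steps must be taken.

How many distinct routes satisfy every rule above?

3

Need simple routes of exactly 6 moves from 4 to 6 (Manhattan distance 2, so 2 moves are spent on a detour and 2 undoing it).
Enumerating: 4 7 10 11 8 9 6 | 4 7 10 11 12 9 6 | 4 7 8 11 12 9 6.
That gives 3 routes.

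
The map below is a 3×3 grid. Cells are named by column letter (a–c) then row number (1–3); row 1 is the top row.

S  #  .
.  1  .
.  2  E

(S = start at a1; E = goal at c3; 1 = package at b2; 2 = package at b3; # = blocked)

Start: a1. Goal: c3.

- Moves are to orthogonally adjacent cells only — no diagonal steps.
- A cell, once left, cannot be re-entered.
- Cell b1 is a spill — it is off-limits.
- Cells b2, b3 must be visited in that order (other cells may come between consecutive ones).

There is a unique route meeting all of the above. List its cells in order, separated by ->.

The waypoints must appear in the order b2, b3, with no cell reused.
Route from a1: down to a2, right to b2, down to b3, right to c3 — 4 moves in all.
Check: order respected (1 at step 2, 2 at step 3).

a1 -> a2 -> b2 -> b3 -> c3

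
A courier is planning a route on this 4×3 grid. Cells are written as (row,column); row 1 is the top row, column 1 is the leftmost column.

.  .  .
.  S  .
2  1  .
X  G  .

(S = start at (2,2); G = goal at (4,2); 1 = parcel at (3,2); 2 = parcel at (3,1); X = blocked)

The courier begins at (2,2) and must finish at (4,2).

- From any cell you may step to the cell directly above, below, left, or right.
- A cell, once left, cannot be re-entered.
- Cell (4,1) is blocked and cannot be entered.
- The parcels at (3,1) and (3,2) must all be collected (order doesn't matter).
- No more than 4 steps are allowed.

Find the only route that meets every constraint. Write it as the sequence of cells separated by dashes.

(2,2) - (2,1) - (3,1) - (3,2) - (4,2)

The 4-move cap with required stops at (3,1), (3,2) leaves no slack for detours.
Route from (2,2): left 1 to (2,1), down 1 to (3,1), right 1 to (3,2), down 1 to (4,2) — 4 moves in all.
Check: all required cells visited; 4 ≤ 4 moves.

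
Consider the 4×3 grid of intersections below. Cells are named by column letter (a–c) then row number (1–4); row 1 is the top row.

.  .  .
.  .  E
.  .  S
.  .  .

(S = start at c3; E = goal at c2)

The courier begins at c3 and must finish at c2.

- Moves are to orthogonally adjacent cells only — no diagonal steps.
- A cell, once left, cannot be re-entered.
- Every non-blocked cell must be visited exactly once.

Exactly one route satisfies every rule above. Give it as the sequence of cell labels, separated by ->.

Need to visit all 12 open cells exactly once, starting at c3 and ending at c2.
Cell c4 has only two open neighbours (c3 and b4), so the path must pass straight through it: one of those is the cell it's entered from and the other is where it exits.
Route from c3: down 1 to c4, left 2 to a4, up 1 to a3, right 1 to b3, up 1 to b2, left 1 to a2, up 1 to a1, right 2 to c1, down 1 to c2 — 11 moves in all.
Check: all 12 open cells covered.

c3 -> c4 -> b4 -> a4 -> a3 -> b3 -> b2 -> a2 -> a1 -> b1 -> c1 -> c2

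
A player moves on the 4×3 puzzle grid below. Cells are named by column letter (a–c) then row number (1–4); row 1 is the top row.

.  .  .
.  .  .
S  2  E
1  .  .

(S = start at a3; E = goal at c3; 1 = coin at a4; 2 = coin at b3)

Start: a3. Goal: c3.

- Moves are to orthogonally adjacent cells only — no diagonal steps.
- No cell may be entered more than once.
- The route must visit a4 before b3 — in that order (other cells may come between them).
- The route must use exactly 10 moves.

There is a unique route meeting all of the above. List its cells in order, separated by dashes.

a3 - a4 - b4 - b3 - b2 - a2 - a1 - b1 - c1 - c2 - c3

The waypoints must appear in the order a4, b3, with no cell reused.
Route from a3: down 1 to a4, right 1 to b4, up 2 to b2, left 1 to a2, up 1 to a1, right 2 to c1, down 2 to c3 — 10 moves in all.
Check: order respected (1 at step 1, 2 at step 3); 10 moves as required.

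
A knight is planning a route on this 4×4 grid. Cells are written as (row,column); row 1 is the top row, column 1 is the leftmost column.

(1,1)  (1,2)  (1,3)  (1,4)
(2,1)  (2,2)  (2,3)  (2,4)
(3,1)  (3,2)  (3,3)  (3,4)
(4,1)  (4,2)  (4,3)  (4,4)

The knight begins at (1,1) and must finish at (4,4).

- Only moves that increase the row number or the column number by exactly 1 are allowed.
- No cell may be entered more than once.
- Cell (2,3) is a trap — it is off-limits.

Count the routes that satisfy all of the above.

11

A right/down-only route from (1,1) to (4,4) makes exactly 3 down-moves and 3 right-moves in some order.
With no other constraints that would be C(6,3) = 20 routes.
Subtract routes through each blocked cell (inclusion–exclusion for overlaps): − through (2,3): 9 → 11.
That gives 11 routes.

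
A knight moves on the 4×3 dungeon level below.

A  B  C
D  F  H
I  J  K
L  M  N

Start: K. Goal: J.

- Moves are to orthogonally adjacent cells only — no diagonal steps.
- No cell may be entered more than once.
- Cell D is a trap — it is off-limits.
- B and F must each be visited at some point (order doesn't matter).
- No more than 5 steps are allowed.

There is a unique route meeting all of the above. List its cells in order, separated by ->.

The 5-move cap with required stops at B, F leaves no slack for detours.
Route from K: up 2 to C, left 1 to B, down 2 to J — 5 moves in all.
Check: all required cells visited; 5 ≤ 5 moves.

K -> H -> C -> B -> F -> J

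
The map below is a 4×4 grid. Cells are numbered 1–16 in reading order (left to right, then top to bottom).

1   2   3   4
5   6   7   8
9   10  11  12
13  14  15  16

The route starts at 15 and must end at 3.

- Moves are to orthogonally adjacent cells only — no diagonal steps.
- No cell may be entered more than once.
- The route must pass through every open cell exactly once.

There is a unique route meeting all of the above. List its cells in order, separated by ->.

Need to visit all 16 open cells exactly once, starting at 15 and ending at 3.
Cell 13 has only two open neighbours (9 and 14), so the path must pass straight through it: one of those is the cell it's entered from and the other is where it exits.
Route from 15: right to 16, up to 12, 2× left (reaching 10), down to 14, left to 13, 3× up (reaching 1), right to 2, down to 6, 2× right (reaching 8), up to 4, left to 3 — 15 moves in all.
Check: all 16 open cells covered.

15 -> 16 -> 12 -> 11 -> 10 -> 14 -> 13 -> 9 -> 5 -> 1 -> 2 -> 6 -> 7 -> 8 -> 4 -> 3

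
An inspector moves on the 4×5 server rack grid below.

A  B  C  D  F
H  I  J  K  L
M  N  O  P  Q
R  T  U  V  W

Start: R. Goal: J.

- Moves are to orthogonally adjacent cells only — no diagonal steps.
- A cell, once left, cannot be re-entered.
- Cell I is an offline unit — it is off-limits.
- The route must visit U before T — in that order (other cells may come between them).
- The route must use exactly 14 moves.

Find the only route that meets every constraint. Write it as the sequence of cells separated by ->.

The waypoints must appear in the order U, T, with no cell reused.
Route from R: 3× up (reaching A), 3× right (reaching D), 3× down (reaching V), 2× left (reaching T), up to N, right to O, up to J — 14 moves in all.
Check: order respected (U at step 10, T at step 11); 14 moves as required.

R -> M -> H -> A -> B -> C -> D -> K -> P -> V -> U -> T -> N -> O -> J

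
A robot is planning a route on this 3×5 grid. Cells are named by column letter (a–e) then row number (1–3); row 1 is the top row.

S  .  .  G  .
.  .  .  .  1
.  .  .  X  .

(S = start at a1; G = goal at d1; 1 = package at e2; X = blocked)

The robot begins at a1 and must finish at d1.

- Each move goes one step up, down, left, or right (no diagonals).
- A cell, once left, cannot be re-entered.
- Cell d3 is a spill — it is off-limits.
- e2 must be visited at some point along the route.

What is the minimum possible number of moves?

7

Any route passes through e2 somewhere between a1 and d1. Summing Manhattan distances along the two legs (a1 → e2 → d1) gives a lower bound of 5 + 2 = 7 moves.
A route of 7 moves achieves this: a1 → a2 → b2 → c2 → d2 → e2 → e1 → d1.
Since 7 matches the lower bound, it is optimal.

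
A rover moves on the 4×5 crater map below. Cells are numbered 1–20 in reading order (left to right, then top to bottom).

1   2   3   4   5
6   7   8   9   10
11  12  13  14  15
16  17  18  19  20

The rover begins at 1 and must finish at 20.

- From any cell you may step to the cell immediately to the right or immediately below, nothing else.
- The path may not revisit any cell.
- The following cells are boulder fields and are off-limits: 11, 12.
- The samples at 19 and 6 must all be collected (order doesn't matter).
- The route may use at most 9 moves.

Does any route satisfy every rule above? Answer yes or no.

One route that works: 1 → 6 → 7 → 8 → 13 → 18 → 19 → 20.

yes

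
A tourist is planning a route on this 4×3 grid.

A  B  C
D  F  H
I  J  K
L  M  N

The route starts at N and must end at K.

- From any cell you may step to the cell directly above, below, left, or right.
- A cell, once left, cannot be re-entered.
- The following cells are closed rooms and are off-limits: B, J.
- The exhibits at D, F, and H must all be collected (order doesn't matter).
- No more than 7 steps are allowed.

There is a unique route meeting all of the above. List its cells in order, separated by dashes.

N - M - L - I - D - F - H - K

The budget equals the shortest possible length, so every move has to be on a shortest route through the required cells.
Route from N: 2× left (reaching L), 2× up (reaching D), 2× right (reaching H), down to K — 7 moves in all.
Check: all required cells visited; 7 ≤ 7 moves.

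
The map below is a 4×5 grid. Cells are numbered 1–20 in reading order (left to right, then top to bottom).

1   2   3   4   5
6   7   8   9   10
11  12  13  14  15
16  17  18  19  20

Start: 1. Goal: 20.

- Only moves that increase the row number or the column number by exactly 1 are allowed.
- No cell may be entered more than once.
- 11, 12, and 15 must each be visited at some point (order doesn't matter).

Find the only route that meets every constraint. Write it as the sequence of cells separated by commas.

Moves only go right or down, so the column and row indices never decrease.
Route from 1: 2× down (reaching 11), 4× right (reaching 15), down to 20 — 7 moves in all.
Check: all required cells visited.

1, 6, 11, 12, 13, 14, 15, 20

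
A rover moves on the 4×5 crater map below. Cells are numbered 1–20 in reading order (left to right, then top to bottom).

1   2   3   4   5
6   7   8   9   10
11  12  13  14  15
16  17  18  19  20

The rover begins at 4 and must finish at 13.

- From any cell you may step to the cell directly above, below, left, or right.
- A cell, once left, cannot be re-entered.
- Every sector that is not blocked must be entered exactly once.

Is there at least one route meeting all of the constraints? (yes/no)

One route that works: 4 → 5 → 10 → 15 → 20 → 19 → 14 → 9 → 8 → 3 → 2 → 1 → 6 → 7 → 12 → 11 → 16 → 17 → 18 → 13.

yes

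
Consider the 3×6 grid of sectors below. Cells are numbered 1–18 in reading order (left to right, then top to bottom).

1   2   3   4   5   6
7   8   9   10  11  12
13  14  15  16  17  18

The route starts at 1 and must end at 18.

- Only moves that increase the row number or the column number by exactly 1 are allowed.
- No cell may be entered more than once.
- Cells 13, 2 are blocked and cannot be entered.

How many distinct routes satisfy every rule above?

A right/down-only route from 1 to 18 makes exactly 2 down-moves and 5 right-moves in some order.
With no other constraints that would be C(7,2) = 21 routes.
Subtract routes through each blocked cell (inclusion–exclusion for overlaps): − through 2: 15 − through 13: 1 → 5.
That gives 5 routes.

5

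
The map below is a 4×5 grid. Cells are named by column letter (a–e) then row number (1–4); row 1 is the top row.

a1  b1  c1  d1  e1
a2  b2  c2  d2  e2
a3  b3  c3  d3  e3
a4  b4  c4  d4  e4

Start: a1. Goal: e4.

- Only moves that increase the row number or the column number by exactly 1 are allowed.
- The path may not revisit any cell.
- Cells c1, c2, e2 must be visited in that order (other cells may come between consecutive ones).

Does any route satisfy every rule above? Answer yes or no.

One route that works: a1 → b1 → c1 → c2 → d2 → e2 → e3 → e4.

yes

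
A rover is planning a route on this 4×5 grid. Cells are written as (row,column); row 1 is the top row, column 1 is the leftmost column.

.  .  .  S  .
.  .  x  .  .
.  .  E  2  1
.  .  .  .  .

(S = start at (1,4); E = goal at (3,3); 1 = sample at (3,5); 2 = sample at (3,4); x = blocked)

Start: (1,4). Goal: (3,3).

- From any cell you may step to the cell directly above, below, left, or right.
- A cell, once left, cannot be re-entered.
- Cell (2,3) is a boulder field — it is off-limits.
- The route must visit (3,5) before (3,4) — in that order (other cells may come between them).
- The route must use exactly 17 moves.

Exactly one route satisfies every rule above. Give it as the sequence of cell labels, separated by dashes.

The waypoints must appear in the order (3,5), (3,4), with no cell reused.
Route from (1,4): left 3 to (1,1), down 1 to (2,1), right 1 to (2,2), down 1 to (3,2), left 1 to (3,1), down 1 to (4,1), right 4 to (4,5), up 2 to (2,5), left 1 to (2,4), down 1 to (3,4), left 1 to (3,3) — 17 moves in all.
Check: order respected (1 at step 13, 2 at step 16); 17 moves as required.

(1,4) - (1,3) - (1,2) - (1,1) - (2,1) - (2,2) - (3,2) - (3,1) - (4,1) - (4,2) - (4,3) - (4,4) - (4,5) - (3,5) - (2,5) - (2,4) - (3,4) - (3,3)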